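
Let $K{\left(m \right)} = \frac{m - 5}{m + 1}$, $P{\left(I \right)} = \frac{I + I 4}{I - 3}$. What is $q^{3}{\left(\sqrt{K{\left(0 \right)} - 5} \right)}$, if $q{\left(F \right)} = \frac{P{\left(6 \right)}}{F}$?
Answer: $10 i \sqrt{10} \approx 31.623 i$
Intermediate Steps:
$P{\left(I \right)} = \frac{5 I}{-3 + I}$ ($P{\left(I \right)} = \frac{I + 4 I}{-3 + I} = \frac{5 I}{-3 + I}$)
$K{\left(m \right)} = \frac{-5 + m}{1 + m}$
$q{\left(F \right)} = \frac{10}{F}$ ($q{\left(F \right)} = \frac{5 \cdot 6 \frac{1}{-3 + 6}}{F} = \frac{5 \cdot 6 \cdot \frac{1}{3}}{F} = \frac{10}{F}$)
$q^{3}{\left(\sqrt{K{\left(0 \right)} - 5} \right)} = \left(\frac{10}{\sqrt{\frac{-5 + 0}{1 + 0} - 5}}\right)^{3} = \left(\frac{10}{\sqrt{1^{-1} \left(-5\right) - 5}}\right)^{3} = \left(\frac{10}{\sqrt{1 \left(-5\right) - 5}}\right)^{3} = \left(\frac{10}{\sqrt{-5 - 5}}\right)^{3} = \left(\frac{10}{\sqrt{-10}}\right)^{3} = \left(\frac{10}{i \sqrt{10}}\right)^{3} = \left(10 \left(- \frac{i \sqrt{10}}{10}\right)\right)^{3} = \left(- i \sqrt{10}\right)^{3} = 10 i \sqrt{10}$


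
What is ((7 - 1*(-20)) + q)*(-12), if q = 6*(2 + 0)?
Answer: -468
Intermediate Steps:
q = 12 (q = 6*2 = 12)
((7 - 1*(-20)) + q)*(-12) = ((7 - 1*(-20)) + 12)*(-12) = ((7 + 20) + 12)*(-12) = (27 + 12)*(-12) = 39*(-12) = -468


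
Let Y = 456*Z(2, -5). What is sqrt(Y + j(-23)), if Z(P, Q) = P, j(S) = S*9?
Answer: sqrt(705) ≈ 26.552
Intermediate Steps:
j(S) = 9*S
Y = 912 (Y = 456*2 = 912)
sqrt(Y + j(-23)) = sqrt(912 + 9*(-23)) = sqrt(912 - 207) = sqrt(705)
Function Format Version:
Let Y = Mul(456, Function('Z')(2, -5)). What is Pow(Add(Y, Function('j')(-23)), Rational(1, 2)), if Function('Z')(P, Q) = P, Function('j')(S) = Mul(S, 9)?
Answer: Pow(705, Rational(1, 2)) ≈ 26.552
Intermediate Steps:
Function('j')(S) = Mul(9, S)
Y = 912 (Y = Mul(456, 2) = 912)
Pow(Add(Y, Function('j')(-23)), Rational(1, 2)) = Pow(Add(912, Mul(9, -23)), Rational(1, 2)) = Pow(Add(912, -207), Rational(1, 2)) = Pow(705, Rational(1, 2))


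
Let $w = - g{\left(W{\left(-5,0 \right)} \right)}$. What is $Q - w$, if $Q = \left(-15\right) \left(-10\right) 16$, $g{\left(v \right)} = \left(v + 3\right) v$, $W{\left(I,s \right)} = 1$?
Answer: $2404$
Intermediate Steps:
$g{\left(v \right)} = v \left(3 + v\right)$ ($g{\left(v \right)} = \left(3 + v\right) v = v \left(3 + v\right)$)
$w = -4$ ($w = - 1 \left(3 + 1\right) = - 1 \cdot 4 = \left(-1\right) 4 = -4$)
$Q = 2400$ ($Q = 150 \cdot 16 = 2400$)
$Q - w = 2400 - -4 = 2400 + 4 = 2404$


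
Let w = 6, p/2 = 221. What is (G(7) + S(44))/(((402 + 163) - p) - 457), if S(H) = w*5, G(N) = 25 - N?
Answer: -24/167 ≈ -0.14371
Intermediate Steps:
p = 442 (p = 2*221 = 442)
S(H) = 30 (S(H) = 6*5 = 30)
(G(7) + S(44))/(((402 + 163) - p) - 457) = ((25 - 1*7) + 30)/(((402 + 163) - 1*442) - 457) = ((25 - 7) + 30)/((565 - 442) - 457) = (18 + 30)/(123 - 457) = 48/(-334) = 48*(-1/334) = -24/167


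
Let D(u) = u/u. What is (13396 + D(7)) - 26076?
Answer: -12679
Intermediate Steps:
D(u) = 1
(13396 + D(7)) - 26076 = (13396 + 1) - 26076 = 13397 - 26076 = -12679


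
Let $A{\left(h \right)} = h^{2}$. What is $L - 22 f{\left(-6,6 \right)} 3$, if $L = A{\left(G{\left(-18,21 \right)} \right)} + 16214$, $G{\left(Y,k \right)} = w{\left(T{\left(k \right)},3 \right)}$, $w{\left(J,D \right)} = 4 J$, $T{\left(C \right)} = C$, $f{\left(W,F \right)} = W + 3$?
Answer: $23468$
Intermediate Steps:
$f{\left(W,F \right)} = 3 + W$
$G{\left(Y,k \right)} = 4 k$
$L = 23270$ ($L = \left(4 \cdot 21\right)^{2} + 16214 = 84^{2} + 16214 = 7056 + 16214 = 23270$)
$L - 22 f{\left(-6,6 \right)} 3 = 23270 - 22 \left(3 - 6\right) 3 = 23270 - 22 \left(-3\right) 3 = 23270 - \left(-66\right) 3 = 23270 - -198 = 23270 + 198 = 23468$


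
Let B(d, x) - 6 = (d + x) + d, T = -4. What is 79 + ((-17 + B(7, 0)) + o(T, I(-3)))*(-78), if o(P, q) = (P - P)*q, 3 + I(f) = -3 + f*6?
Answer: -155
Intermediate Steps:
I(f) = -6 + 6*f (I(f) = -3 + (-3 + f*6) = -3 + (-3 + 6*f) = -6 + 6*f)
o(P, q) = 0 (o(P, q) = 0*q = 0)
B(d, x) = 6 + x + 2*d (B(d, x) = 6 + ((d + x) + d) = 6 + (x + 2*d) = 6 + x + 2*d)
79 + ((-17 + B(7, 0)) + o(T, I(-3)))*(-78) = 79 + ((-17 + (6 + 0 + 2*7)) + 0)*(-78) = 79 + ((-17 + (6 + 0 + 14)) + 0)*(-78) = 79 + ((-17 + 20) + 0)*(-78) = 79 + (3 + 0)*(-78) = 79 + 3*(-78) = 79 - 234 = -155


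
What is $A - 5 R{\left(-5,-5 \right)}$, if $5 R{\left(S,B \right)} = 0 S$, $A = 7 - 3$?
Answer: $4$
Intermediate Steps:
$A = 4$
$R{\left(S,B \right)} = 0$ ($R{\left(S,B \right)} = \frac{0 S}{5} = \frac{1}{5} \cdot 0 = 0$)
$A - 5 R{\left(-5,-5 \right)} = 4 - 0 = 4 + 0 = 4$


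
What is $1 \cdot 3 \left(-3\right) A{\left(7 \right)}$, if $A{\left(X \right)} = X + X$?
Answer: $-126$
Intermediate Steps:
$A{\left(X \right)} = 2 X$
$1 \cdot 3 \left(-3\right) A{\left(7 \right)} = 1 \cdot 3 \left(-3\right) 2 \cdot 7 = 3 \left(-3\right) 14 = \left(-9\right) 14 = -126$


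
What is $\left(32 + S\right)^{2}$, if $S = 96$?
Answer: $16384$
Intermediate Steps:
$\left(32 + S\right)^{2} = \left(32 + 96\right)^{2} = 128^{2} = 16384$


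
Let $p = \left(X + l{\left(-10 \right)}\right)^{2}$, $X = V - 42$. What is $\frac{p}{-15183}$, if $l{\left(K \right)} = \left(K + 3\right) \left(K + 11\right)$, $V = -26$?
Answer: $- \frac{625}{1687} \approx -0.37048$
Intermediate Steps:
$X = -68$ ($X = -26 - 42 = -68$)
$l{\left(K \right)} = \left(3 + K\right) \left(11 + K\right)$
$p = 5625$ ($p = \left(-68 + \left(33 + \left(-10\right)^{2} + 14 \left(-10\right)\right)\right)^{2} = \left(-68 + \left(33 + 100 - 140\right)\right)^{2} = \left(-68 - 7\right)^{2} = \left(-75\right)^{2} = 5625$)
$\frac{p}{-15183} = \frac{5625}{-15183} = 5625 \left(- \frac{1}{15183}\right) = - \frac{625}{1687}$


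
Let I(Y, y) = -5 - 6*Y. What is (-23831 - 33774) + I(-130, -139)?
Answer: -56830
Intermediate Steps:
(-23831 - 33774) + I(-130, -139) = (-23831 - 33774) + (-5 - 6*(-130)) = -57605 + (-5 + 780) = -57605 + 775 = -56830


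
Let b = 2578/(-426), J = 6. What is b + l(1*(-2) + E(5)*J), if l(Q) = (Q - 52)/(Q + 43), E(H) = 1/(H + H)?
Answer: -324983/44304 ≈ -7.3353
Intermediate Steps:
E(H) = 1/(2*H)
b = -1289/213 (b = 2578*(-1/426) = -1289/213 ≈ -6.0516)
l(Q) = (-52 + Q)/(43 + Q)
b + l(1*(-2) + E(5)*J) = -1289/213 + (-52 + (1*(-2) + ((½)/5)*6))/(43 + (1*(-2) + ((½)/5)*6)) = -1289/213 + (-52 + (-2 + ((½)*(⅕))*6))/(43 + (-2 + ((½)*(⅕))*6)) = -1289/213 + (-52 + (-2 + (⅒)*6))/(43 + (-2 + (⅒)*6)) = -1289/213 + (-52 + (-2 + ⅗))/(43 + (-2 + ⅗)) = -1289/213 + (-52 - 7/5)/(43 - 7/5) = -1289/213 - 267/5/(208/5) = -1289/213 + (5/208)*(-267/5) = -1289/213 - 267/208 = -324983/44304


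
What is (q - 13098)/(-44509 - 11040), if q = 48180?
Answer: -35082/55549 ≈ -0.63155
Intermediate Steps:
(q - 13098)/(-44509 - 11040) = (48180 - 13098)/(-44509 - 11040) = 35082/(-55549) = 35082*(-1/55549) = -35082/55549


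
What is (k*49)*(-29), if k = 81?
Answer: -115101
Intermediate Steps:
(k*49)*(-29) = (81*49)*(-29) = 3969*(-29) = -115101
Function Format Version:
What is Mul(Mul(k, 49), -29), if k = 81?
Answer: -115101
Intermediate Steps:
Mul(Mul(k, 49), -29) = Mul(Mul(81, 49), -29) = Mul(3969, -29) = -115101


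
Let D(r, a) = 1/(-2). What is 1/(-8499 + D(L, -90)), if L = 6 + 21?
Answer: -2/16999 ≈ -0.00011765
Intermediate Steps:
L = 27
D(r, a) = -1/2
1/(-8499 + D(L, -90)) = 1/(-8499 - 1/2) = 1/(-16999/2) = -2/16999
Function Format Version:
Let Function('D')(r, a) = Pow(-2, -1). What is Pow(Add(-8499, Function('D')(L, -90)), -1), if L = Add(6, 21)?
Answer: Rational(-2, 16999) ≈ -0.00011765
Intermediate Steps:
L = 27
Function('D')(r, a) = Rational(-1, 2)
Pow(Add(-8499, Function('D')(L, -90)), -1) = Pow(Add(-8499, Rational(-1, 2)), -1) = Pow(Rational(-16999, 2), -1) = Rational(-2, 16999)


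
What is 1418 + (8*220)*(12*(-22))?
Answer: -463222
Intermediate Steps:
1418 + (8*220)*(12*(-22)) = 1418 + 1760*(-264) = 1418 - 464640 = -463222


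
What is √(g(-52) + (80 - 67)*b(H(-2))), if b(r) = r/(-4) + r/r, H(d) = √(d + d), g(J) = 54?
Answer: √(268 - 26*I)/2 ≈ 8.195 - 0.39659*I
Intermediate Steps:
H(d) = √2*√d (H(d) = √(2*d) = √2*√d)
b(r) = 1 - r/4 (b(r) = r*(-¼) + 1 = -r/4 + 1 = 1 - r/4)
√(g(-52) + (80 - 67)*b(H(-2))) = √(54 + (80 - 67)*(1 - √2*√(-2)/4)) = √(54 + 13*(1 - √2*I*√2/4)) = √(54 + 13*(1 - I/2)) = √(54 + (13 - 13*I/2)) = √(67 - 13*I/2)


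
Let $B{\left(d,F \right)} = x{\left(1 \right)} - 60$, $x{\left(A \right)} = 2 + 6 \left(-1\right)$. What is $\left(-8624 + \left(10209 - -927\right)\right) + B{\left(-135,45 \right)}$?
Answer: $2448$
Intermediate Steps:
$x{\left(A \right)} = -4$ ($x{\left(A \right)} = 2 - 6 = -4$)
$B{\left(d,F \right)} = -64$ ($B{\left(d,F \right)} = -4 - 60 = -64$)
$\left(-8624 + \left(10209 - -927\right)\right) + B{\left(-135,45 \right)} = \left(-8624 + \left(10209 - -927\right)\right) - 64 = \left(-8624 + \left(10209 + 927\right)\right) - 64 = \left(-8624 + 11136\right) - 64 = 2512 - 64 = 2448$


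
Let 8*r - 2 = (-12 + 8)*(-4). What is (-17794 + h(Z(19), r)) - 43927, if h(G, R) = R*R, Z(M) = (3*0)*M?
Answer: -987455/16 ≈ -61716.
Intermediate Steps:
r = 9/4 (r = ¼ + ((-12 + 8)*(-4))/8 = ¼ + (-4*(-4))/8 = ¼ + (⅛)*16 = ¼ + 2 = 9/4 ≈ 2.2500)
Z(M) = 0 (Z(M) = 0*M = 0)
h(G, R) = R²
(-17794 + h(Z(19), r)) - 43927 = (-17794 + (9/4)²) - 43927 = (-17794 + 81/16) - 43927 = -284623/16 - 43927 = -987455/16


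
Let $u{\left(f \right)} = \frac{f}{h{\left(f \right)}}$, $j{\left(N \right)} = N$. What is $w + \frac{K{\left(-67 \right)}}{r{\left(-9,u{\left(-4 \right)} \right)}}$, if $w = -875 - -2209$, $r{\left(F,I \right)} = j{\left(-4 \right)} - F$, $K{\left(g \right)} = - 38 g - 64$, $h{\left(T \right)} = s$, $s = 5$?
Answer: $\frac{9152}{5} \approx 1830.4$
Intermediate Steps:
$h{\left(T \right)} = 5$
$u{\left(f \right)} = \frac{f}{5}$
$K{\left(g \right)} = -64 - 38 g$
$r{\left(F,I \right)} = -4 - F$
$w = 1334$ ($w = -875 + 2209 = 1334$)
$w + \frac{K{\left(-67 \right)}}{r{\left(-9,u{\left(-4 \right)} \right)}} = 1334 + \frac{-64 - -2546}{-4 - -9} = 1334 + \frac{-64 + 2546}{-4 + 9} = 1334 + \frac{2482}{5} = \frac{9152}{5}$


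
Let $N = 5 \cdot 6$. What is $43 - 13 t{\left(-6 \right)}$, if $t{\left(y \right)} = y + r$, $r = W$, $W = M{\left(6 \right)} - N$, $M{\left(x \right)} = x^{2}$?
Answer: $43$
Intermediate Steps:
$N = 30$
$W = 6$ ($W = 6^{2} - 30 = 36 - 30 = 6$)
$r = 6$
$t{\left(y \right)} = 6 + y$ ($t{\left(y \right)} = y + 6 = 6 + y$)
$43 - 13 t{\left(-6 \right)} = 43 - 13 \left(6 - 6\right) = 43 - 0 = 43 + 0 = 43$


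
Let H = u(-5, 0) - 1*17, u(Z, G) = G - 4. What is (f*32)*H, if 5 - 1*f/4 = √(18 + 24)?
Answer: -13440 + 2688*√42 ≈ 3980.2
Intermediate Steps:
u(Z, G) = -4 + G
f = 20 - 4*√42 (f = 20 - 4*√(18 + 24) = 20 - 4*√42 ≈ -5.9230)
H = -21 (H = (-4 + 0) - 1*17 = -4 - 17 = -21)
(f*32)*H = ((20 - 4*√42)*32)*(-21) = (640 - 128*√42)*(-21) = -13440 + 2688*√42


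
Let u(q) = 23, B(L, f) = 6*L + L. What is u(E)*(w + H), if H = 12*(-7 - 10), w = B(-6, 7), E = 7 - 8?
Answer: -5658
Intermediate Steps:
B(L, f) = 7*L
E = -1
w = -42 (w = 7*(-6) = -42)
H = -204 (H = 12*(-17) = -204)
u(E)*(w + H) = 23*(-42 - 204) = 23*(-246) = -5658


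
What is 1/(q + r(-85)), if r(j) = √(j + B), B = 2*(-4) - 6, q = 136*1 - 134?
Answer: 2/103 - 3*I*√11/103 ≈ 0.019417 - 0.096601*I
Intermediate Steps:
q = 2 (q = 136 - 134 = 2)
B = -14 (B = -8 - 6 = -14)
r(j) = √(-14 + j) (r(j) = √(j - 14) = √(-14 + j))
1/(q + r(-85)) = 1/(2 + √(-14 - 85)) = 1/(2 + √(-99)) = 1/(2 + 3*I*√11)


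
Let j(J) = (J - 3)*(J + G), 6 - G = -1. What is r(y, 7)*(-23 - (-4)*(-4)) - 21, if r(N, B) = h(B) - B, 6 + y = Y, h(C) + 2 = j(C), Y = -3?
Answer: -1854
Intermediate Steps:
G = 7 (G = 6 - 1*(-1) = 6 + 1 = 7)
j(J) = (-3 + J)*(7 + J) (j(J) = (J - 3)*(J + 7) = (-3 + J)*(7 + J))
h(C) = -23 + C**2 + 4*C (h(C) = -2 + (-21 + C**2 + 4*C) = -23 + C**2 + 4*C)
y = -9 (y = -6 - 3 = -9)
r(N, B) = -23 + B**2 + 3*B (r(N, B) = (-23 + B**2 + 4*B) - B = -23 + B**2 + 3*B)
r(y, 7)*(-23 - (-4)*(-4)) - 21 = (-23 + 7**2 + 3*7)*(-23 - (-4)*(-4)) - 21 = (-23 + 49 + 21)*(-23 - 1*16) - 21 = 47*(-23 - 16) - 21 = 47*(-39) - 21 = -1833 - 21 = -1854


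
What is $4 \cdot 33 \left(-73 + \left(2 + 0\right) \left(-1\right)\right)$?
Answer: $-9900$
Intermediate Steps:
$4 \cdot 33 \left(-73 + \left(2 + 0\right) \left(-1\right)\right) = 132 \left(-73 + 2 \left(-1\right)\right) = 132 \left(-73 - 2\right) = 132 \left(-75\right) = -9900$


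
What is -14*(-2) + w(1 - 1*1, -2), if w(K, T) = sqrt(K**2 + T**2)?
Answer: 30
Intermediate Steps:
-14*(-2) + w(1 - 1*1, -2) = -14*(-2) + sqrt((1 - 1*1)**2 + (-2)**2) = 28 + sqrt((1 - 1)**2 + 4) = 28 + sqrt(0**2 + 4) = 28 + sqrt(0 + 4) = 28 + sqrt(4) = 28 + 2 = 30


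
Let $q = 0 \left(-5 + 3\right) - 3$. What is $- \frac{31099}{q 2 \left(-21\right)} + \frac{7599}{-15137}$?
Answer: $- \frac{471703037}{1907262} \approx -247.32$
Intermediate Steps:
$q = -3$ ($q = 0 \left(-2\right) - 3 = 0 - 3 = -3$)
$- \frac{31099}{q 2 \left(-21\right)} + \frac{7599}{-15137} = - \frac{31099}{\left(-3\right) 2 \left(-21\right)} + \frac{7599}{-15137} = - \frac{31099}{\left(-6\right) \left(-21\right)} + 7599 \left(- \frac{1}{15137}\right) = - \frac{31099}{126} - \frac{7599}{15137} = - \frac{471703037}{1907262}$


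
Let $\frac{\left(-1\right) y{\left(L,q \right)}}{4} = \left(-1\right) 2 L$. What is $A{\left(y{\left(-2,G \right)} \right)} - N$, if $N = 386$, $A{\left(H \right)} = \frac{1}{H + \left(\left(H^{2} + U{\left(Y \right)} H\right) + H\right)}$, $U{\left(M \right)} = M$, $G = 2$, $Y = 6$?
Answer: $- \frac{49407}{128} \approx -385.99$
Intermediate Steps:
$y{\left(L,q \right)} = 8 L$ ($y{\left(L,q \right)} = - 4 \left(-1\right) 2 L = - 4 \left(- 2 L\right) = 8 L$)
$A{\left(H \right)} = \frac{1}{H^{2} + 8 H}$ ($A{\left(H \right)} = \frac{1}{H + \left(\left(H^{2} + 6 H\right) + H\right)} = \frac{1}{H + \left(H^{2} + 7 H\right)} = \frac{1}{H^{2} + 8 H}$)
$A{\left(y{\left(-2,G \right)} \right)} - N = \frac{1}{8 \left(-2\right) \left(8 + 8 \left(-2\right)\right)} - 386 = \frac{1}{\left(-16\right) \left(8 - 16\right)} - 386 = - \frac{1}{16 \left(-8\right)} - 386 = \left(- \frac{1}{16}\right) \left(- \frac{1}{8}\right) - 386 = \frac{1}{128} - 386 = - \frac{49407}{128}$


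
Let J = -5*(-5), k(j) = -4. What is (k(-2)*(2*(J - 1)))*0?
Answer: 0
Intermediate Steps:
J = 25
(k(-2)*(2*(J - 1)))*0 = -8*(25 - 1)*0 = -8*24*0 = -4*48*0 = -192*0 = 0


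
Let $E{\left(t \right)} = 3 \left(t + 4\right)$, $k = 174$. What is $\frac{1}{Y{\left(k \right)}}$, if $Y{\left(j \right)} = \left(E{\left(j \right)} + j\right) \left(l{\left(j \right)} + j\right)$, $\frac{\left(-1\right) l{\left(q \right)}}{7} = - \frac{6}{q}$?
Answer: $\frac{29}{3577524} \approx 8.1062 \cdot 10^{-6}$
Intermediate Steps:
$E{\left(t \right)} = 12 + 3 t$ ($E{\left(t \right)} = 3 \left(4 + t\right) = 12 + 3 t$)
$l{\left(q \right)} = \frac{42}{q}$ ($l{\left(q \right)} = - 7 \left(- \frac{6}{q}\right) = \frac{42}{q}$)
$Y{\left(j \right)} = \left(12 + 4 j\right) \left(j + \frac{42}{j}\right)$ ($Y{\left(j \right)} = \left(\left(12 + 3 j\right) + j\right) \left(\frac{42}{j} + j\right) = \left(12 + 4 j\right) \left(j + \frac{42}{j}\right)$)
$\frac{1}{Y{\left(k \right)}} = \frac{1}{168 + 4 \cdot 174^{2} + 12 \cdot 174 + \frac{504}{174}} = \frac{1}{168 + 4 \cdot 30276 + 2088 + 504 \cdot \frac{1}{174}} = \frac{1}{168 + 121104 + 2088 + \frac{84}{29}} = \frac{1}{\frac{3577524}{29}} = \frac{29}{3577524}$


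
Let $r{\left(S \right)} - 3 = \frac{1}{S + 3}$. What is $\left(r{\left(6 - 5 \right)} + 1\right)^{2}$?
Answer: $\frac{289}{16} \approx 18.063$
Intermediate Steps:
$r{\left(S \right)} = 3 + \frac{1}{3 + S}$ ($r{\left(S \right)} = 3 + \frac{1}{S + 3} = 3 + \frac{1}{3 + S}$)
$\left(r{\left(6 - 5 \right)} + 1\right)^{2} = \left(\frac{10 + 3 \left(6 - 5\right)}{3 + \left(6 - 5\right)} + 1\right)^{2} = \left(\frac{10 + 3 \cdot 1}{3 + 1} + 1\right)^{2} = \left(\frac{10 + 3}{4} + 1\right)^{2} = \left(\frac{1}{4} \cdot 13 + 1\right)^{2} = \left(\frac{13}{4} + 1\right)^{2} = \left(\frac{17}{4}\right)^{2} = \frac{289}{16}$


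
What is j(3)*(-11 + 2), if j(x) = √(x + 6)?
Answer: -27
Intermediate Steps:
j(x) = √(6 + x)
j(3)*(-11 + 2) = √(6 + 3)*(-11 + 2) = √9*(-9) = 3*(-9) = -27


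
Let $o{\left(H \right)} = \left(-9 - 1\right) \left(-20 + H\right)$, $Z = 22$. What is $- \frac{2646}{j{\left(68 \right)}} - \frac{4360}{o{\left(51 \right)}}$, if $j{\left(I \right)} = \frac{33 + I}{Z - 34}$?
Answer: $\frac{1028348}{3131} \approx 328.44$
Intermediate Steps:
$j{\left(I \right)} = - \frac{11}{4} - \frac{I}{12}$ ($j{\left(I \right)} = \frac{33 + I}{22 - 34} = \frac{33 + I}{-12} = \left(33 + I\right) \left(- \frac{1}{12}\right) = - \frac{11}{4} - \frac{I}{12}$)
$o{\left(H \right)} = 200 - 10 H$ ($o{\left(H \right)} = - 10 \left(-20 + H\right) = 200 - 10 H$)
$- \frac{2646}{j{\left(68 \right)}} - \frac{4360}{o{\left(51 \right)}} = - \frac{2646}{- \frac{11}{4} - \frac{17}{3}} - \frac{4360}{200 - 510} = - \frac{2646}{- \frac{101}{12}} - \frac{4360}{-310} = \left(-2646\right) \left(- \frac{12}{101}\right) - - \frac{436}{31} = \frac{31752}{101} + \frac{436}{31} = \frac{1028348}{3131}$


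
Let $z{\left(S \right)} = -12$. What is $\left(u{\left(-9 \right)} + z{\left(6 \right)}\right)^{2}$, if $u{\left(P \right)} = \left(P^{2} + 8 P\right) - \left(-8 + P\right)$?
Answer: $196$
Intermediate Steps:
$u{\left(P \right)} = 8 + P^{2} + 7 P$
$\left(u{\left(-9 \right)} + z{\left(6 \right)}\right)^{2} = \left(\left(8 + \left(-9\right)^{2} + 7 \left(-9\right)\right) - 12\right)^{2} = \left(\left(8 + 81 - 63\right) - 12\right)^{2} = \left(26 - 12\right)^{2} = 14^{2} = 196$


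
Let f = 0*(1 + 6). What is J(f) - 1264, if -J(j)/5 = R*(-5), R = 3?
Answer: -1189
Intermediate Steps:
f = 0 (f = 0*7 = 0)
J(j) = 75 (J(j) = -15*(-5) = -5*(-15) = 75)
J(f) - 1264 = 75 - 1264 = -1189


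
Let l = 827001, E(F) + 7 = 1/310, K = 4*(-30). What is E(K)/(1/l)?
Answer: -1793765169/310 ≈ -5.7863e+6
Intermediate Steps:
K = -120
E(F) = -2169/310 (E(F) = -7 + 1/310 = -2169/310)
E(K)/(1/l) = -2169/(310*(1/827001)) = -2169/(310*1/827001) = -2169/310*827001 = -1793765169/310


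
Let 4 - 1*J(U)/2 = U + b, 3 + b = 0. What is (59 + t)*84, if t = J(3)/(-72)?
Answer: 14840/3 ≈ 4946.7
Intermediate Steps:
b = -3 (b = -3 + 0 = -3)
J(U) = 14 - 2*U (J(U) = 8 - 2*(U - 3) = 8 - 2*(-3 + U) = 8 + (6 - 2*U) = 14 - 2*U)
t = -⅑ (t = (14 - 2*3)/(-72) = (14 - 6)*(-1/72) = 8*(-1/72) = -⅑ ≈ -0.11111)
(59 + t)*84 = (59 - ⅑)*84 = (530/9)*84 = 14840/3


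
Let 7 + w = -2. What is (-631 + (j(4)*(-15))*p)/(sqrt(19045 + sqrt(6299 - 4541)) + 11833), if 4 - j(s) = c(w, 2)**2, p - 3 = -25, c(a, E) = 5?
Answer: -7561/(11833 + sqrt(19045 + sqrt(1758))) ≈ -0.63160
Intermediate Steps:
w = -9 (w = -7 - 2 = -9)
p = -22 (p = 3 - 25 = -22)
j(s) = -21 (j(s) = 4 - 1*5**2 = 4 - 1*25 = 4 - 25 = -21)
(-631 + (j(4)*(-15))*p)/(sqrt(19045 + sqrt(6299 - 4541)) + 11833) = (-631 - 21*(-15)*(-22))/(sqrt(19045 + sqrt(6299 - 4541)) + 11833) = (-631 + 315*(-22))/(sqrt(19045 + sqrt(1758)) + 11833) = (-631 - 6930)/(11833 + sqrt(19045 + sqrt(1758))) = -7561/(11833 + sqrt(19045 + sqrt(1758)))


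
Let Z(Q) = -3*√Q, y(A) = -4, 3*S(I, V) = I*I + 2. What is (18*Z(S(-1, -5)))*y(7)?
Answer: 216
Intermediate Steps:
S(I, V) = ⅔ + I²/3 (S(I, V) = (I*I + 2)/3 = (I² + 2)/3 = (2 + I²)/3 = ⅔ + I²/3)
(18*Z(S(-1, -5)))*y(7) = (18*(-3*√(⅔ + (⅓)*(-1)²)))*(-4) = (18*(-3*√(⅔ + (⅓)*1)))*(-4) = (18*(-3*√(⅔ + ⅓)))*(-4) = (18*(-3*√1))*(-4) = (18*(-3*1))*(-4) = (18*(-3))*(-4) = -54*(-4) = 216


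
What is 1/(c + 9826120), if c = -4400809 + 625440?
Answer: 1/6050751 ≈ 1.6527e-7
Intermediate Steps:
c = -3775369
1/(c + 9826120) = 1/(-3775369 + 9826120) = 1/6050751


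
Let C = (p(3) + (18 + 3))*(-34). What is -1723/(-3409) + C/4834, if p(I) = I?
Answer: 2773619/8239553 ≈ 0.33662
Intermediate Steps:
C = -816 (C = (3 + (18 + 3))*(-34) = (3 + 21)*(-34) = 24*(-34) = -816)
-1723/(-3409) + C/4834 = -1723/(-3409) - 816/4834 = -1723*(-1/3409) - 816*1/4834 = 1723/3409 - 408/2417 = 2773619/8239553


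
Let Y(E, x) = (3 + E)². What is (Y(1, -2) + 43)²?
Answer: 3481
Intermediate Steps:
(Y(1, -2) + 43)² = ((3 + 1)² + 43)² = (4² + 43)² = (16 + 43)² = 59² = 3481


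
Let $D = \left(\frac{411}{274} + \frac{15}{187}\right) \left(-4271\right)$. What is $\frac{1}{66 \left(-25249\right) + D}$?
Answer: $- \frac{374}{625770477} \approx -5.9766 \cdot 10^{-7}$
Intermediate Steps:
$D = - \frac{2524161}{374}$ ($D = \left(411 \cdot \frac{1}{274} + 15 \cdot \frac{1}{187}\right) \left(-4271\right) = \left(\frac{3}{2} + \frac{15}{187}\right) \left(-4271\right) = \frac{591}{374} \left(-4271\right) = - \frac{2524161}{374} \approx -6749.1$)
$\frac{1}{66 \left(-25249\right) + D} = \frac{1}{66 \left(-25249\right) - \frac{2524161}{374}} = \frac{1}{-1666434 - \frac{2524161}{374}} = \frac{1}{- \frac{625770477}{374}} = - \frac{374}{625770477}$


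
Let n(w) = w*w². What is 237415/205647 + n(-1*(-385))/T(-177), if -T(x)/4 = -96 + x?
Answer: 14329474345/274196 ≈ 52260.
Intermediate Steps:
T(x) = 384 - 4*x (T(x) = -4*(-96 + x) = 384 - 4*x)
n(w) = w³
237415/205647 + n(-1*(-385))/T(-177) = 237415/205647 + (-1*(-385))³/(384 - 4*(-177)) = 237415*(1/205647) + 385³/(384 + 708) = 237415/205647 + 57066625/1092 = 237415/205647 + 57066625*(1/1092) = 237415/205647 + 8152375/156 = 14329474345/274196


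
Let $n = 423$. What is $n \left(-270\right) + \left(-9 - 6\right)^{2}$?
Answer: $-113985$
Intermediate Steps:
$n \left(-270\right) + \left(-9 - 6\right)^{2} = 423 \left(-270\right) + \left(-9 - 6\right)^{2} = -114210 + \left(-15\right)^{2} = -114210 + 225 = -113985$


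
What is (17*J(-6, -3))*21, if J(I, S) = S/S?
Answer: 357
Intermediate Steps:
J(I, S) = 1
(17*J(-6, -3))*21 = (17*1)*21 = 17*21 = 357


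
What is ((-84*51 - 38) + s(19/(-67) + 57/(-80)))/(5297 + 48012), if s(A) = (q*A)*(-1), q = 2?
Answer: -11577621/142868120 ≈ -0.081037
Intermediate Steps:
s(A) = -2*A (s(A) = (2*A)*(-1) = -2*A)
((-84*51 - 38) + s(19/(-67) + 57/(-80)))/(5297 + 48012) = ((-84*51 - 38) - 2*(19/(-67) + 57/(-80)))/(5297 + 48012) = ((-4284 - 38) - 2*(19*(-1/67) + 57*(-1/80)))/53309 = (-4322 - 2*(-19/67 - 57/80))*(1/53309) = (-4322 - 2*(-5339/5360))*(1/53309) = (-4322 + 5339/2680)*(1/53309) = -11577621/2680*1/53309 = -11577621/142868120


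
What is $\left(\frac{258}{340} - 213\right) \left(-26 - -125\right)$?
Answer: $- \frac{3572019}{170} \approx -21012.0$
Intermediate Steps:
$\left(\frac{258}{340} - 213\right) \left(-26 - -125\right) = \left(258 \cdot \frac{1}{340} - 213\right) \left(-26 + 125\right) = \left(\frac{129}{170} - 213\right) 99 = \left(- \frac{36081}{170}\right) 99 = - \frac{3572019}{170}$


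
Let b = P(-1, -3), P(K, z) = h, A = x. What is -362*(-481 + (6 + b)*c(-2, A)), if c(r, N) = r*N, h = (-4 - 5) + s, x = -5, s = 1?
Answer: 181362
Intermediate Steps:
A = -5
h = -8 (h = (-4 - 5) + 1 = -9 + 1 = -8)
P(K, z) = -8
b = -8
c(r, N) = N*r
-362*(-481 + (6 + b)*c(-2, A)) = -362*(-481 + (6 - 8)*(-5*(-2))) = -362*(-481 - 2*10) = -362*(-481 - 20) = -362*(-501) = 181362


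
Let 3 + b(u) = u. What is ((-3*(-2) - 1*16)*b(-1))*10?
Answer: 400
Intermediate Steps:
b(u) = -3 + u
((-3*(-2) - 1*16)*b(-1))*10 = ((-3*(-2) - 1*16)*(-3 - 1))*10 = ((6 - 16)*(-4))*10 = -10*(-4)*10 = 40*10 = 400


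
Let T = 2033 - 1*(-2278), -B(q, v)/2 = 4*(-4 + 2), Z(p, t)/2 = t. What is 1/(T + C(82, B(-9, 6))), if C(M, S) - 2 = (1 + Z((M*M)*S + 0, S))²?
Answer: 1/5402 ≈ 0.00018512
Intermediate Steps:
Z(p, t) = 2*t
B(q, v) = 16 (B(q, v) = -8*(-4 + 2) = -8*(-2) = -2*(-8) = 16)
T = 4311 (T = 2033 + 2278 = 4311)
C(M, S) = 2 + (1 + 2*S)²
1/(T + C(82, B(-9, 6))) = 1/(4311 + (2 + (1 + 2*16)²)) = 1/(4311 + (2 + (1 + 32)²)) = 1/(4311 + (2 + 33²)) = 1/(4311 + (2 + 1089)) = 1/(4311 + 1091) = 1/5402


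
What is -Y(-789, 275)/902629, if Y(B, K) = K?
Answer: -275/902629 ≈ -0.00030467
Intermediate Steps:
-Y(-789, 275)/902629 = -1*275/902629 = -275*1/902629 = -275/902629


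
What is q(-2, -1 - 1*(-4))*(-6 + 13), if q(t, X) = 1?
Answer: 7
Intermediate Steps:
q(-2, -1 - 1*(-4))*(-6 + 13) = 1*(-6 + 13) = 1*7 = 7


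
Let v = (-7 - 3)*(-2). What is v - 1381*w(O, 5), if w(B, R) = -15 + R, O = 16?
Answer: 13830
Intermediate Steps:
v = 20 (v = -10*(-2) = 20)
v - 1381*w(O, 5) = 20 - 1381*(-15 + 5) = 20 - 1381*(-10) = 20 + 13810 = 13830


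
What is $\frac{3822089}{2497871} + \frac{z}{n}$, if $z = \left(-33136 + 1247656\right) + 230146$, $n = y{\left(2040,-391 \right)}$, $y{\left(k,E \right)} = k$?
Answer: $\frac{1808193183823}{2547828420} \approx 709.7$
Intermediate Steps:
$n = 2040$
$z = 1444666$ ($z = 1214520 + 230146 = 1444666$)
$\frac{3822089}{2497871} + \frac{z}{n} = \frac{3822089}{2497871} + \frac{1444666}{2040} = 3822089 \cdot \frac{1}{2497871} + 1444666 \cdot \frac{1}{2040} = \frac{3822089}{2497871} + \frac{722333}{1020} = \frac{1808193183823}{2547828420}$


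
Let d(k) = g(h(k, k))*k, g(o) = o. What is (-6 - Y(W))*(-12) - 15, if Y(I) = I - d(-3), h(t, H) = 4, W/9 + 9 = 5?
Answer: -231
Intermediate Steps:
W = -36 (W = -81 + 9*5 = -81 + 45 = -36)
d(k) = 4*k
Y(I) = 12 + I (Y(I) = I - 4*(-3) = I - 1*(-12) = I + 12 = 12 + I)
(-6 - Y(W))*(-12) - 15 = (-6 - (12 - 36))*(-12) - 15 = (-6 - 1*(-24))*(-12) - 15 = (-6 + 24)*(-12) - 15 = 18*(-12) - 15 = -216 - 15 = -231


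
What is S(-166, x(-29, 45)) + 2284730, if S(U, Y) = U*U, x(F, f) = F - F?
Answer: 2312286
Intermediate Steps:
x(F, f) = 0
S(U, Y) = U**2
S(-166, x(-29, 45)) + 2284730 = (-166)**2 + 2284730 = 27556 + 2284730 = 2312286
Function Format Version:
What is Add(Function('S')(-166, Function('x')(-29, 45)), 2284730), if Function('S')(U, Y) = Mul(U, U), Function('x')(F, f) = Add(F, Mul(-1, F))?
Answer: 2312286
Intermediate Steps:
Function('x')(F, f) = 0
Function('S')(U, Y) = Pow(U, 2)
Add(Function('S')(-166, Function('x')(-29, 45)), 2284730) = Add(Pow(-166, 2), 2284730) = Add(27556, 2284730) = 2312286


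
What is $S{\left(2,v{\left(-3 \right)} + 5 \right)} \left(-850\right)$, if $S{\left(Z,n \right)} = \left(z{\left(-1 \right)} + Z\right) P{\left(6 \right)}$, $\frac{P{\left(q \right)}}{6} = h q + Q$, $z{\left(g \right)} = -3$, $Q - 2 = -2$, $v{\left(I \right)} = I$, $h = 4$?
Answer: $122400$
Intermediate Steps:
$Q = 0$ ($Q = 2 - 2 = 0$)
$P{\left(q \right)} = 24 q$ ($P{\left(q \right)} = 6 \left(4 q + 0\right) = 6 \cdot 4 q = 24 q$)
$S{\left(Z,n \right)} = -432 + 144 Z$ ($S{\left(Z,n \right)} = \left(-3 + Z\right) 24 \cdot 6 = \left(-3 + Z\right) 144 = -432 + 144 Z$)
$S{\left(2,v{\left(-3 \right)} + 5 \right)} \left(-850\right) = \left(-432 + 144 \cdot 2\right) \left(-850\right) = \left(-432 + 288\right) \left(-850\right) = \left(-144\right) \left(-850\right) = 122400$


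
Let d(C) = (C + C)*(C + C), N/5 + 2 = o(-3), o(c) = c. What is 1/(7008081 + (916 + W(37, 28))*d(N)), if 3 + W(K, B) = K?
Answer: 1/9383081 ≈ 1.0657e-7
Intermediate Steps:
W(K, B) = -3 + K
N = -25 (N = -10 + 5*(-3) = -10 - 15 = -25)
d(C) = 4*C**2 (d(C) = (2*C)*(2*C) = 4*C**2)
1/(7008081 + (916 + W(37, 28))*d(N)) = 1/(7008081 + (916 + (-3 + 37))*(4*(-25)**2)) = 1/(7008081 + (916 + 34)*(4*625)) = 1/(7008081 + 950*2500) = 1/(7008081 + 2375000) = 1/9383081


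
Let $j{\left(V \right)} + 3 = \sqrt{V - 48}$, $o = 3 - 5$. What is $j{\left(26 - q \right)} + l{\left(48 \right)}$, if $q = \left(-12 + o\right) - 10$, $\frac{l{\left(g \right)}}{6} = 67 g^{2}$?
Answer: $926205 + \sqrt{2} \approx 9.2621 \cdot 10^{5}$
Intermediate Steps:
$o = -2$
$l{\left(g \right)} = 402 g^{2}$ ($l{\left(g \right)} = 6 \cdot 67 g^{2} = 402 g^{2}$)
$q = -24$ ($q = \left(-12 - 2\right) - 10 = -14 - 10 = -24$)
$j{\left(V \right)} = -3 + \sqrt{-48 + V}$ ($j{\left(V \right)} = -3 + \sqrt{V - 48} = -3 + \sqrt{-48 + V}$)
$j{\left(26 - q \right)} + l{\left(48 \right)} = \left(-3 + \sqrt{-48 + \left(26 - -24\right)}\right) + 402 \cdot 48^{2} = \left(-3 + \sqrt{-48 + \left(26 + 24\right)}\right) + 402 \cdot 2304 = \left(-3 + \sqrt{-48 + 50}\right) + 926208 = \left(-3 + \sqrt{2}\right) + 926208 = 926205 + \sqrt{2}$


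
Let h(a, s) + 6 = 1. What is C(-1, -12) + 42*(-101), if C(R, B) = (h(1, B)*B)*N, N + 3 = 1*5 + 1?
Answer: -4062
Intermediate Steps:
N = 3 (N = -3 + (1*5 + 1) = -3 + (5 + 1) = -3 + 6 = 3)
h(a, s) = -5 (h(a, s) = -6 + 1 = -5)
C(R, B) = -15*B (C(R, B) = -5*B*3 = -15*B)
C(-1, -12) + 42*(-101) = -15*(-12) + 42*(-101) = 180 - 4242 = -4062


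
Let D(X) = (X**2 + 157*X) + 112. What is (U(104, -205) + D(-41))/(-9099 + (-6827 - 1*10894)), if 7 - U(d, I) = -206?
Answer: 1477/8940 ≈ 0.16521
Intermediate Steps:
D(X) = 112 + X**2 + 157*X
U(d, I) = 213 (U(d, I) = 7 - 1*(-206) = 7 + 206 = 213)
(U(104, -205) + D(-41))/(-9099 + (-6827 - 1*10894)) = (213 + (112 + (-41)**2 + 157*(-41)))/(-9099 + (-6827 - 1*10894)) = (213 + (112 + 1681 - 6437))/(-9099 + (-6827 - 10894)) = (213 - 4644)/(-9099 - 17721) = -4431/(-26820) = -4431*(-1/26820) = 1477/8940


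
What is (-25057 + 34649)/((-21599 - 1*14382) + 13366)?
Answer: -9592/22615 ≈ -0.42414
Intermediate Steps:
(-25057 + 34649)/((-21599 - 1*14382) + 13366) = 9592/((-21599 - 14382) + 13366) = 9592/(-35981 + 13366) = 9592/(-22615) = 9592*(-1/22615) = -9592/22615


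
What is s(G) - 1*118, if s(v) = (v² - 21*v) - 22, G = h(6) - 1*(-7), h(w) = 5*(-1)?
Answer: -178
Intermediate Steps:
h(w) = -5
G = 2 (G = -5 - 1*(-7) = -5 + 7 = 2)
s(v) = -22 + v² - 21*v
s(G) - 1*118 = (-22 + 2² - 21*2) - 1*118 = (-22 + 4 - 42) - 118 = -60 - 118 = -178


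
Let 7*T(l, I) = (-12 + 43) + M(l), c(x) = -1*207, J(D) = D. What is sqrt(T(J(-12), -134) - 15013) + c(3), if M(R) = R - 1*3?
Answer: -207 + 15*I*sqrt(3269)/7 ≈ -207.0 + 122.52*I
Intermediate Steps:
M(R) = -3 + R (M(R) = R - 3 = -3 + R)
c(x) = -207
T(l, I) = 4 + l/7 (T(l, I) = ((-12 + 43) + (-3 + l))/7 = (31 + (-3 + l))/7 = (28 + l)/7 = 4 + l/7)
sqrt(T(J(-12), -134) - 15013) + c(3) = sqrt((4 + (1/7)*(-12)) - 15013) - 207 = sqrt((4 - 12/7) - 15013) - 207 = sqrt(16/7 - 15013) - 207 = sqrt(-105075/7) - 207 = 15*I*sqrt(3269)/7 - 207 = -207 + 15*I*sqrt(3269)/7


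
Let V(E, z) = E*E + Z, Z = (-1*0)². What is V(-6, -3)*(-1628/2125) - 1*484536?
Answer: -1029697608/2125 ≈ -4.8456e+5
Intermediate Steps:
Z = 0 (Z = 0² = 0)
V(E, z) = E² (V(E, z) = E*E + 0 = E² + 0 = E²)
V(-6, -3)*(-1628/2125) - 1*484536 = (-6)²*(-1628/2125) - 1*484536 = 36*(-1628*1/2125) - 484536 = 36*(-1628/2125) - 484536 = -58608/2125 - 484536 = -1029697608/2125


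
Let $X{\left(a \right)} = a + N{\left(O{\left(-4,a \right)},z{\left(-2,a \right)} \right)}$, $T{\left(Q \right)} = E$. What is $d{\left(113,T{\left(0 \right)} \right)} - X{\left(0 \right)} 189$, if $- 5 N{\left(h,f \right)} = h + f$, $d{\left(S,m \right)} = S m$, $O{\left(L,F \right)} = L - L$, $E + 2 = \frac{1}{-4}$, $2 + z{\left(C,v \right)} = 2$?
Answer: $- \frac{1017}{4} \approx -254.25$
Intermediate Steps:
$z{\left(C,v \right)} = 0$ ($z{\left(C,v \right)} = -2 + 2 = 0$)
$E = - \frac{9}{4}$ ($E = -2 + \frac{1}{-4} = -2 - \frac{1}{4} = - \frac{9}{4} \approx -2.25$)
$T{\left(Q \right)} = - \frac{9}{4}$
$O{\left(L,F \right)} = 0$
$N{\left(h,f \right)} = - \frac{f}{5} - \frac{h}{5}$ ($N{\left(h,f \right)} = - \frac{h + f}{5} = - \frac{f + h}{5} = - \frac{f}{5} - \frac{h}{5}$)
$X{\left(a \right)} = a$ ($X{\left(a \right)} = a - 0 = a + \left(0 + 0\right) = a + 0 = a$)
$d{\left(113,T{\left(0 \right)} \right)} - X{\left(0 \right)} 189 = 113 \left(- \frac{9}{4}\right) - 0 \cdot 189 = - \frac{1017}{4} - 0 = - \frac{1017}{4} + 0 = - \frac{1017}{4}$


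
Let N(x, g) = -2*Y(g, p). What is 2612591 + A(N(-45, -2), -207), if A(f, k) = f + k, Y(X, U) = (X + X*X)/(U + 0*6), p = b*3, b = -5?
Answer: 39185764/15 ≈ 2.6124e+6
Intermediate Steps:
p = -15 (p = -5*3 = -15)
Y(X, U) = (X + X²)/U (Y(X, U) = (X + X²)/(U + 0) = (X + X²)/U)
N(x, g) = 2*g*(1 + g)/15 (N(x, g) = -2*g*(1 + g)/(-15) = -2*g*(-1)*(1 + g)/15 = -(-2)*g*(1 + g)/15 = 2*g*(1 + g)/15)
2612591 + A(N(-45, -2), -207) = 2612591 + ((2/15)*(-2)*(1 - 2) - 207) = 2612591 + ((2/15)*(-2)*(-1) - 207) = 2612591 + (4/15 - 207) = 2612591 - 3101/15 = 39185764/15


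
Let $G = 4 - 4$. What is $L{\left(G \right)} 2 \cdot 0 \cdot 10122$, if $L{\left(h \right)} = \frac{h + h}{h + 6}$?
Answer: $0$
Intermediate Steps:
$G = 0$
$L{\left(h \right)} = \frac{2 h}{6 + h}$
$L{\left(G \right)} 2 \cdot 0 \cdot 10122 = 2 \cdot 0 \frac{1}{6 + 0} \cdot 2 \cdot 0 \cdot 10122 = 2 \cdot 0 \cdot \frac{1}{6} \cdot 2 \cdot 0 \cdot 10122 = 0 \cdot 2 \cdot 0 \cdot 10122 = 0 \cdot 0 \cdot 10122 = 0 \cdot 10122 = 0$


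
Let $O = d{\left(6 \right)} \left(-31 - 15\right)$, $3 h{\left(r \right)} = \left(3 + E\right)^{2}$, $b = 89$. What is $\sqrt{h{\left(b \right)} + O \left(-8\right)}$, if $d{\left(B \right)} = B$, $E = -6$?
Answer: $\sqrt{2211} \approx 47.021$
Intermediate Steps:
$h{\left(r \right)} = 3$ ($h{\left(r \right)} = \frac{\left(3 - 6\right)^{2}}{3} = \frac{\left(-3\right)^{2}}{3} = \frac{1}{3} \cdot 9 = 3$)
$O = -276$ ($O = 6 \left(-31 - 15\right) = 6 \left(-46\right) = -276$)
$\sqrt{h{\left(b \right)} + O \left(-8\right)} = \sqrt{3 - -2208} = \sqrt{3 + 2208} = \sqrt{2211}$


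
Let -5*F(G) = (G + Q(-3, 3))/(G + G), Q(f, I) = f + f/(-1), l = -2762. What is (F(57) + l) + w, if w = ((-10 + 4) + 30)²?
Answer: -21861/10 ≈ -2186.1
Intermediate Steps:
Q(f, I) = 0 (Q(f, I) = f + f*(-1) = f - f = 0)
F(G) = -⅒ (F(G) = -(G + 0)/(5*(G + G)) = -G/(5*(2*G)) = -G*1/(2*G)/5 = -⅕*½ = -⅒)
w = 576 (w = (-6 + 30)² = 24² = 576)
(F(57) + l) + w = (-⅒ - 2762) + 576 = -27621/10 + 576 = -21861/10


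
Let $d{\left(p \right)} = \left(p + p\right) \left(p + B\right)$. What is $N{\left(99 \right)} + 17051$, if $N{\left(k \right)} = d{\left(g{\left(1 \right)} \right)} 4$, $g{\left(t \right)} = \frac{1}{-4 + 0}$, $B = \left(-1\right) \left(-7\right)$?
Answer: $\frac{34075}{2} \approx 17038.0$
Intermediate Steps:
$B = 7$
$g{\left(t \right)} = - \frac{1}{4}$ ($g{\left(t \right)} = \frac{1}{-4} = - \frac{1}{4}$)
$d{\left(p \right)} = 2 p \left(7 + p\right)$ ($d{\left(p \right)} = \left(p + p\right) \left(p + 7\right) = 2 p \left(7 + p\right)$)
$N{\left(k \right)} = - \frac{27}{2}$ ($N{\left(k \right)} = 2 \left(- \frac{1}{4}\right) \left(7 - \frac{1}{4}\right) 4 = 2 \left(- \frac{1}{4}\right) \frac{27}{4} \cdot 4 = \left(- \frac{27}{8}\right) 4 = - \frac{27}{2}$)
$N{\left(99 \right)} + 17051 = - \frac{27}{2} + 17051 = \frac{34075}{2}$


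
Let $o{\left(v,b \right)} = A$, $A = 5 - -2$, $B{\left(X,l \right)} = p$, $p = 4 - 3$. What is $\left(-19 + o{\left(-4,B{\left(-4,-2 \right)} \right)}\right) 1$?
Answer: $-12$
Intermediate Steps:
$p = 1$ ($p = 4 - 3 = 1$)
$B{\left(X,l \right)} = 1$
$A = 7$ ($A = 5 + 2 = 7$)
$o{\left(v,b \right)} = 7$
$\left(-19 + o{\left(-4,B{\left(-4,-2 \right)} \right)}\right) 1 = \left(-19 + 7\right) 1 = \left(-12\right) 1 = -12$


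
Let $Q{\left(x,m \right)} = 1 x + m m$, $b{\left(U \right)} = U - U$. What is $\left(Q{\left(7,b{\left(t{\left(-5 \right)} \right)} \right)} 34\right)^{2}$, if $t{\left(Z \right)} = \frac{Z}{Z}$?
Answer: $56644$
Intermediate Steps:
$t{\left(Z \right)} = 1$
$b{\left(U \right)} = 0$
$Q{\left(x,m \right)} = x + m^{2}$
$\left(Q{\left(7,b{\left(t{\left(-5 \right)} \right)} \right)} 34\right)^{2} = \left(\left(7 + 0^{2}\right) 34\right)^{2} = \left(\left(7 + 0\right) 34\right)^{2} = \left(7 \cdot 34\right)^{2} = 238^{2} = 56644$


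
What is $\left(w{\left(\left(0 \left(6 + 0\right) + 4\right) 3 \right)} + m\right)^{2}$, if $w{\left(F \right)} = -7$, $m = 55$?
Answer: $2304$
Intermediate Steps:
$\left(w{\left(\left(0 \left(6 + 0\right) + 4\right) 3 \right)} + m\right)^{2} = \left(-7 + 55\right)^{2} = 48^{2} = 2304$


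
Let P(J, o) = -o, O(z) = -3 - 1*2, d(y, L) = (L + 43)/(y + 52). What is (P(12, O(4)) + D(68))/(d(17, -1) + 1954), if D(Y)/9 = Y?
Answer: 14191/44956 ≈ 0.31566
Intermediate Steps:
D(Y) = 9*Y
d(y, L) = (43 + L)/(52 + y)
O(z) = -5 (O(z) = -3 - 2 = -5)
(P(12, O(4)) + D(68))/(d(17, -1) + 1954) = (-1*(-5) + 9*68)/((43 - 1)/(52 + 17) + 1954) = (5 + 612)/(42/69 + 1954) = 617/((1/69)*42 + 1954) = 617/(14/23 + 1954) = 617/(44956/23) = 617*(23/44956) = 14191/44956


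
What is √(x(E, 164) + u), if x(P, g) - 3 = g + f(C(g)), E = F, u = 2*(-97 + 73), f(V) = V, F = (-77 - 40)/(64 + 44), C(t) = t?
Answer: √283 ≈ 16.823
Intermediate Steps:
F = -13/12 (F = -117/108 = -117*1/108 = -13/12 ≈ -1.0833)
u = -48 (u = 2*(-24) = -48)
E = -13/12 ≈ -1.0833
x(P, g) = 3 + 2*g (x(P, g) = 3 + (g + g) = 3 + 2*g)
√(x(E, 164) + u) = √((3 + 2*164) - 48) = √((3 + 328) - 48) = √(331 - 48) = √283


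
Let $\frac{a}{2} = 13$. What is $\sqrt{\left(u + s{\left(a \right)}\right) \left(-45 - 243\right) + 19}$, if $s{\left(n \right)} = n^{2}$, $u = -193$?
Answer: $i \sqrt{139085} \approx 372.94 i$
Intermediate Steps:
$a = 26$ ($a = 2 \cdot 13 = 26$)
$\sqrt{\left(u + s{\left(a \right)}\right) \left(-45 - 243\right) + 19} = \sqrt{\left(-193 + 26^{2}\right) \left(-45 - 243\right) + 19} = \sqrt{\left(-193 + 676\right) \left(-288\right) + 19} = \sqrt{483 \left(-288\right) + 19} = \sqrt{-139104 + 19} = \sqrt{-139085} = i \sqrt{139085}$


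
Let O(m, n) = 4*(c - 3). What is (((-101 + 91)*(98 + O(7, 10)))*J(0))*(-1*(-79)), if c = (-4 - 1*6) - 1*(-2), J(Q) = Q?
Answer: 0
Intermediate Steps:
c = -8 (c = (-4 - 6) + 2 = -10 + 2 = -8)
O(m, n) = -44 (O(m, n) = 4*(-8 - 3) = 4*(-11) = -44)
(((-101 + 91)*(98 + O(7, 10)))*J(0))*(-1*(-79)) = (((-101 + 91)*(98 - 44))*0)*(-1*(-79)) = (-10*54*0)*79 = -540*0*79 = 0*79 = 0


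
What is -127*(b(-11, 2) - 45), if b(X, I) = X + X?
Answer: 8509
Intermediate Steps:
b(X, I) = 2*X
-127*(b(-11, 2) - 45) = -127*(2*(-11) - 45) = -127*(-22 - 45) = -127*(-67) = 8509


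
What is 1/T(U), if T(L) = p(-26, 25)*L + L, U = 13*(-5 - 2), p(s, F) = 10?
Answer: -1/1001 ≈ -0.00099900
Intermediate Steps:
U = -91 (U = 13*(-7) = -91)
T(L) = 11*L (T(L) = 10*L + L = 11*L)
1/T(U) = 1/(11*(-91)) = 1/(-1001) = -1/1001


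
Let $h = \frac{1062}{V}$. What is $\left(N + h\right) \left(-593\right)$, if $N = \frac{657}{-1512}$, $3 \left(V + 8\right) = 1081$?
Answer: $- \frac{38806513}{25368} \approx -1529.7$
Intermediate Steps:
$V = \frac{1057}{3}$ ($V = -8 + \frac{1}{3} \cdot 1081 = -8 + \frac{1081}{3} = \frac{1057}{3} \approx 352.33$)
$N = - \frac{73}{168}$ ($N = 657 \left(- \frac{1}{1512}\right) = - \frac{73}{168} \approx -0.43452$)
$h = \frac{3186}{1057}$ ($h = \frac{1062}{\frac{1057}{3}} = 1062 \cdot \frac{3}{1057} = \frac{3186}{1057} \approx 3.0142$)
$\left(N + h\right) \left(-593\right) = \left(- \frac{73}{168} + \frac{3186}{1057}\right) \left(-593\right) = \frac{65441}{25368} \left(-593\right) = - \frac{38806513}{25368}$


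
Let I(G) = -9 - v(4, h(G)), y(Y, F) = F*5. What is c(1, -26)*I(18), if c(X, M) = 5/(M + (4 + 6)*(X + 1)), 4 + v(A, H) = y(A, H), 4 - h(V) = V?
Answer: -325/6 ≈ -54.167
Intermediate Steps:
y(Y, F) = 5*F
h(V) = 4 - V
v(A, H) = -4 + 5*H
c(X, M) = 5/(10 + M + 10*X) (c(X, M) = 5/(M + 10*(1 + X)) = 5/(M + (10 + 10*X)) = 5/(10 + M + 10*X))
I(G) = -25 + 5*G (I(G) = -9 - (-4 + 5*(4 - G)) = -9 - (-4 + (20 - 5*G)) = -9 - (16 - 5*G) = -9 + (-16 + 5*G) = -25 + 5*G)
c(1, -26)*I(18) = (5/(10 - 26 + 10*1))*(-25 + 5*18) = (5/(10 - 26 + 10))*(-25 + 90) = (5/(-6))*65 = (5*(-⅙))*65 = -⅚*65 = -325/6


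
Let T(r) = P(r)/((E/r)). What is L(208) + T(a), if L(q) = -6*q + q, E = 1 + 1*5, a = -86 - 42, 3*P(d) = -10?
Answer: -8720/9 ≈ -968.89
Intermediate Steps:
P(d) = -10/3 (P(d) = (⅓)*(-10) = -10/3)
a = -128
E = 6 (E = 1 + 5 = 6)
T(r) = -5*r/9 (T(r) = -10*r/6/3 = -5*r/9)
L(q) = -5*q
L(208) + T(a) = -5*208 - 5/9*(-128) = -1040 + 640/9 = -8720/9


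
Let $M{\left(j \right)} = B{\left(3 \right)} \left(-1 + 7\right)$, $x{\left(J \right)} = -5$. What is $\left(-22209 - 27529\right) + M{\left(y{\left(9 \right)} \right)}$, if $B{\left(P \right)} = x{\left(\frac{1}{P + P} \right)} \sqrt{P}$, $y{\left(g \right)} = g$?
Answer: $-49738 - 30 \sqrt{3} \approx -49790.0$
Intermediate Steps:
$B{\left(P \right)} = - 5 \sqrt{P}$
$M{\left(j \right)} = - 30 \sqrt{3}$ ($M{\left(j \right)} = - 5 \sqrt{3} \left(-1 + 7\right) = - 5 \sqrt{3} \cdot 6 = - 30 \sqrt{3}$)
$\left(-22209 - 27529\right) + M{\left(y{\left(9 \right)} \right)} = \left(-22209 - 27529\right) - 30 \sqrt{3} = -49738 - 30 \sqrt{3}$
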